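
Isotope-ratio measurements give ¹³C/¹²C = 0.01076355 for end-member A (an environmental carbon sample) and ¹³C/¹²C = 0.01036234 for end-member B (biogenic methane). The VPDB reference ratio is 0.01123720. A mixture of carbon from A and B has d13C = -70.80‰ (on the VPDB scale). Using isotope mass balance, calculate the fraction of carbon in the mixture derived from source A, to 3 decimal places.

δ_A = (0.01076355/0.01123720 − 1)×1000 = (0.957850 − 1)×1000 = -42.150‰
δ_B = (0.01036234/0.01123720 − 1)×1000 = (0.922146 − 1)×1000 = -77.854‰
f_A = (δ_mix − δ_B)/(δ_A − δ_B) = (-70.80 − (-77.854))/(-42.150 − (-77.854))
f_A = 7.054 / 35.704 = 0.1976

0.198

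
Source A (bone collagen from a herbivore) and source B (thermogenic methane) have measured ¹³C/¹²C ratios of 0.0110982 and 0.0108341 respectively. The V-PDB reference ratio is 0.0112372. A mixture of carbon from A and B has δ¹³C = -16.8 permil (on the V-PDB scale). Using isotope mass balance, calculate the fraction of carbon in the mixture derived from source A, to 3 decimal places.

0.811

δ_A = (0.0110982/0.0112372 − 1)×1000 = (0.987630 − 1)×1000 = -12.370 permil
δ_B = (0.0108341/0.0112372 − 1)×1000 = (0.964128 − 1)×1000 = -35.872 permil
f_A = (δ_mix − δ_B)/(δ_A − δ_B) = (-16.8 − (-35.872))/(-12.370 − (-35.872))
f_A = 19.072 / 23.502 = 0.8115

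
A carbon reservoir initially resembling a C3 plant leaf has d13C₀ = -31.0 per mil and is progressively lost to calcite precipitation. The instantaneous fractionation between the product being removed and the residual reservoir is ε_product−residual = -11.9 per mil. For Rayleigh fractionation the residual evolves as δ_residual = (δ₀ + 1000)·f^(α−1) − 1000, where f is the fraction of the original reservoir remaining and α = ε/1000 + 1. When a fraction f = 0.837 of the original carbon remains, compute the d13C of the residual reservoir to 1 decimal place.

-28.9 per mil

Rayleigh residual: δ_res = (δ₀ + 1000)·f^(α−1) − 1000
α = ε/1000 + 1 = 0.98810, so α − 1 = -0.01190
f^(α−1) = 0.837^(-0.01190) = 1.002120
δ_res = (-31.0 + 1000) × 1.002120 − 1000 = 971.054 − 1000 = -28.95 per mil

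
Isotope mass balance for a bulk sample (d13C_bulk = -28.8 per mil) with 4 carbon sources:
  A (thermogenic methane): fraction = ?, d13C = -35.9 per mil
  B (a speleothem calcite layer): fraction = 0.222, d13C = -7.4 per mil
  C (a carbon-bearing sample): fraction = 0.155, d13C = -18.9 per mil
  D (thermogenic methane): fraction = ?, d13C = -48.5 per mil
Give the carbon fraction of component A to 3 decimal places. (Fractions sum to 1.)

Let f_A and f_D be the unknown fractions; fractions sum to 1 so f_A + f_D = 0.623.
Mass balance: Σ fᵢ·δᵢ = δ_bulk ⇒ f_A·(-35.9) + f_D·(-48.5) = -28.8 − (-4.572) = -24.228
Substitute f_D = 0.623 − f_A:
f_A·(-35.9 − -48.5) = -24.228 − 0.623×(-48.5) = 5.988
f_A = 5.988 / 12.6 = 0.4752

0.475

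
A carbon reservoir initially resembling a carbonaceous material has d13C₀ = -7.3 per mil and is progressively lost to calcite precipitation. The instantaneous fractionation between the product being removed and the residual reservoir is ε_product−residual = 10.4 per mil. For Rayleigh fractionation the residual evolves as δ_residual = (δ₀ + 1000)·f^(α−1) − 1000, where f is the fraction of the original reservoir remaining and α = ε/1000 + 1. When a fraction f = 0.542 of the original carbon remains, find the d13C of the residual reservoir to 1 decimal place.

-13.6 per mil

Rayleigh residual: δ_res = (δ₀ + 1000)·f^(α−1) − 1000
α = ε/1000 + 1 = 1.01040, so α − 1 = 0.01040
f^(α−1) = 0.542^(0.01040) = 0.993650
δ_res = (-7.3 + 1000) × 0.993650 − 1000 = 986.397 − 1000 = -13.60 per mil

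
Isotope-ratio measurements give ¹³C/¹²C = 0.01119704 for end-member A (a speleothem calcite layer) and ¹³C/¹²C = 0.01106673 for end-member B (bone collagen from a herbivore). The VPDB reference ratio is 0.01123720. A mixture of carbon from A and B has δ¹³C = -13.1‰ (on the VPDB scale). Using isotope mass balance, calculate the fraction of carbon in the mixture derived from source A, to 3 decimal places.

δ_A = (0.01119704/0.01123720 − 1)×1000 = (0.996426 − 1)×1000 = -3.574‰
δ_B = (0.01106673/0.01123720 − 1)×1000 = (0.984830 − 1)×1000 = -15.170‰
f_A = (δ_mix − δ_B)/(δ_A − δ_B) = (-13.1 − (-15.170))/(-3.574 − (-15.170))
f_A = 2.070 / 11.596 = 0.1785

0.179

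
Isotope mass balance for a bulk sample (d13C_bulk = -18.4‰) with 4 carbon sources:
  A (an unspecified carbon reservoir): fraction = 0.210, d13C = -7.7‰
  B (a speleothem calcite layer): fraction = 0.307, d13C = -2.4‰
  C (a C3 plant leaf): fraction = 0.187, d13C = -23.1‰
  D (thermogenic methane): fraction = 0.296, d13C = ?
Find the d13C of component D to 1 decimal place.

Isotope mass balance: δ_bulk = Σ fᵢ·δᵢ.
-18.4 = 0.210×(-7.7) + 0.307×(-2.4) + 0.187×(-23.1) + 0.296×δ_D
0.296·δ_D = -18.4 − (-6.673) = -11.726
δ_D = -11.726 / 0.296 = -39.62‰

-39.6‰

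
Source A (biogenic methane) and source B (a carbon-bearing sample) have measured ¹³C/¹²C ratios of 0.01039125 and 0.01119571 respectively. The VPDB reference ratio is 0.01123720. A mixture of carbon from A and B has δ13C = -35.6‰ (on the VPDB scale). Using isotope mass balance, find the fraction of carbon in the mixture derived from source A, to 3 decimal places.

0.446

δ_A = (0.01039125/0.01123720 − 1)×1000 = (0.924719 − 1)×1000 = -75.281‰
δ_B = (0.01119571/0.01123720 − 1)×1000 = (0.996308 − 1)×1000 = -3.692‰
f_A = (δ_mix − δ_B)/(δ_A − δ_B) = (-35.6 − (-3.692))/(-75.281 − (-3.692))
f_A = -31.908 / -71.589 = 0.4457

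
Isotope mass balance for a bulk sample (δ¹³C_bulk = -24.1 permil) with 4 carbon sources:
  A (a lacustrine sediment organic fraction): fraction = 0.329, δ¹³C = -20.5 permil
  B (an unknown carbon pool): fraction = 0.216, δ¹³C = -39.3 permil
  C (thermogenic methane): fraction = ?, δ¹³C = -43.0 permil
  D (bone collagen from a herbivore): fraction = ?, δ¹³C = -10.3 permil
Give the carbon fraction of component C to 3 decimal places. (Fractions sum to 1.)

Let f_C and f_D be the unknown fractions; fractions sum to 1 so f_C + f_D = 0.455.
Mass balance: Σ fᵢ·δᵢ = δ_bulk ⇒ f_C·(-43.0) + f_D·(-10.3) = -24.1 − (-15.233) = -8.867
Substitute f_D = 0.455 − f_C:
f_C·(-43.0 − -10.3) = -8.867 − 0.455×(-10.3) = -4.180
f_C = -4.180 / -32.7 = 0.1278

0.128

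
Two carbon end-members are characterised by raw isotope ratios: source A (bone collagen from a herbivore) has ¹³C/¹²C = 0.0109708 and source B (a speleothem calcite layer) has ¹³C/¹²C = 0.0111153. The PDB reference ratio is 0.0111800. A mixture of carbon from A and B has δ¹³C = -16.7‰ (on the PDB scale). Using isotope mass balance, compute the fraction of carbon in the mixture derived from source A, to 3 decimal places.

δ_A = (0.0109708/0.0111800 − 1)×1000 = (0.981288 − 1)×1000 = -18.712‰
δ_B = (0.0111153/0.0111800 − 1)×1000 = (0.994213 − 1)×1000 = -5.787‰
f_A = (δ_mix − δ_B)/(δ_A − δ_B) = (-16.7 − (-5.787))/(-18.712 − (-5.787))
f_A = -10.913 / -12.925 = 0.8443

0.844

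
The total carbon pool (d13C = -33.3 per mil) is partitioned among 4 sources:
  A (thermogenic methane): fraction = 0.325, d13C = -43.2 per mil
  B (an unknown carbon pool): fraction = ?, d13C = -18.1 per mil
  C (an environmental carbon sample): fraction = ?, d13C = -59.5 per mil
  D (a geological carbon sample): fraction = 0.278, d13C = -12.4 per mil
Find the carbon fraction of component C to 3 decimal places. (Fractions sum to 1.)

0.208

Let f_C and f_B be the unknown fractions; fractions sum to 1 so f_C + f_B = 0.397.
Mass balance: Σ fᵢ·δᵢ = δ_bulk ⇒ f_C·(-59.5) + f_B·(-18.1) = -33.3 − (-17.487) = -15.813
Substitute f_B = 0.397 − f_C:
f_C·(-59.5 − -18.1) = -15.813 − 0.397×(-18.1) = -8.627
f_C = -8.627 / -41.4 = 0.2084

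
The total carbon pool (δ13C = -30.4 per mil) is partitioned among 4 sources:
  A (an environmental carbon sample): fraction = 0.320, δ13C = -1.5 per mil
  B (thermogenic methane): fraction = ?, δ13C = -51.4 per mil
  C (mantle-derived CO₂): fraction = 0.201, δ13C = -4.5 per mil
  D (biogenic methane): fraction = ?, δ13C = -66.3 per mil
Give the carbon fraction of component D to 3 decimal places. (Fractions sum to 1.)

Let f_D and f_B be the unknown fractions; fractions sum to 1 so f_D + f_B = 0.479.
Mass balance: Σ fᵢ·δᵢ = δ_bulk ⇒ f_D·(-66.3) + f_B·(-51.4) = -30.4 − (-1.385) = -29.015
Substitute f_B = 0.479 − f_D:
f_D·(-66.3 − -51.4) = -29.015 − 0.479×(-51.4) = -4.395
f_D = -4.395 / -14.9 = 0.2950

0.295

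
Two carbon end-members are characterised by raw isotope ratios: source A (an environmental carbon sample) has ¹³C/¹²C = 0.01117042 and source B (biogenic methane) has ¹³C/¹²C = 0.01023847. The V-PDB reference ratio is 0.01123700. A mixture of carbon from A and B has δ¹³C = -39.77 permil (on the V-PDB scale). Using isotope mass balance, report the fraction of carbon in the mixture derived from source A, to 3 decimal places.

0.592

δ_A = (0.01117042/0.01123700 − 1)×1000 = (0.994075 − 1)×1000 = -5.925 permil
δ_B = (0.01023847/0.01123700 − 1)×1000 = (0.911139 − 1)×1000 = -88.861 permil
f_A = (δ_mix − δ_B)/(δ_A − δ_B) = (-39.77 − (-88.861))/(-5.925 − (-88.861))
f_A = 49.091 / 82.936 = 0.5919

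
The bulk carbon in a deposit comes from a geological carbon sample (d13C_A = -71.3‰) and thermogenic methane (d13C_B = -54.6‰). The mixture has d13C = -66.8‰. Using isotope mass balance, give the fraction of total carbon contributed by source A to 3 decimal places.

δ_mix = f_A·δ_A + (1 − f_A)·δ_B  ⇒  f_A = (δ_mix − δ_B)/(δ_A − δ_B)
f_A = (-66.8 − (-54.6)) / (-71.3 − (-54.6))
f_A = -12.2 / -16.7 = 0.7305

0.731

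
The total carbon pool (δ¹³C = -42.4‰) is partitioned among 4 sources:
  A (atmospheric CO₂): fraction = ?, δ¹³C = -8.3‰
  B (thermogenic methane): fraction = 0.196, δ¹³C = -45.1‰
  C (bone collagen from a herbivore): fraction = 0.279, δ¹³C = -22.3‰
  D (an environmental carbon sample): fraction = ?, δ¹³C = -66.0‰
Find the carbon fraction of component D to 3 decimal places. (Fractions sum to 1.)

0.398

Let f_D and f_A be the unknown fractions; fractions sum to 1 so f_D + f_A = 0.525.
Mass balance: Σ fᵢ·δᵢ = δ_bulk ⇒ f_D·(-66.0) + f_A·(-8.3) = -42.4 − (-15.061) = -27.339
Substitute f_A = 0.525 − f_D:
f_D·(-66.0 − -8.3) = -27.339 − 0.525×(-8.3) = -22.981
f_D = -22.981 / -57.7 = 0.3983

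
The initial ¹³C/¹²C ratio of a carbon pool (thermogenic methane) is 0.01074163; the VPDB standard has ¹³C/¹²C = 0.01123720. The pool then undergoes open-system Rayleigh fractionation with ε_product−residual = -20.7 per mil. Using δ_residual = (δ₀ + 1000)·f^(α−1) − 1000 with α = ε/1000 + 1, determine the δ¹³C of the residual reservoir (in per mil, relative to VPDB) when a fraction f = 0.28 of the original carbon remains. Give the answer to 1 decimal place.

-18.6 per mil

δ₀ = (0.01074163/0.01123720 − 1)×1000 = (0.955899 − 1)×1000 = -44.101 per mil
α − 1 = ε/1000 = -0.0207
f^(α−1) = 0.28^(-0.0207) = 1.026701
δ_res = (-44.101 + 1000) × 1.026701 − 1000 = 981.422 − 1000 = -18.58 per mil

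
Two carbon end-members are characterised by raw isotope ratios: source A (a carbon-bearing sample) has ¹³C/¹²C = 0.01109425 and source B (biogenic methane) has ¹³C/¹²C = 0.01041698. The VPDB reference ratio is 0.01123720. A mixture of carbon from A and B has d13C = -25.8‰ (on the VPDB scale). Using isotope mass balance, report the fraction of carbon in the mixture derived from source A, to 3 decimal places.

δ_A = (0.01109425/0.01123720 − 1)×1000 = (0.987279 − 1)×1000 = -12.721‰
δ_B = (0.01041698/0.01123720 − 1)×1000 = (0.927009 − 1)×1000 = -72.991‰
f_A = (δ_mix − δ_B)/(δ_A − δ_B) = (-25.8 − (-72.991))/(-12.721 − (-72.991))
f_A = 47.191 / 60.270 = 0.7830

0.783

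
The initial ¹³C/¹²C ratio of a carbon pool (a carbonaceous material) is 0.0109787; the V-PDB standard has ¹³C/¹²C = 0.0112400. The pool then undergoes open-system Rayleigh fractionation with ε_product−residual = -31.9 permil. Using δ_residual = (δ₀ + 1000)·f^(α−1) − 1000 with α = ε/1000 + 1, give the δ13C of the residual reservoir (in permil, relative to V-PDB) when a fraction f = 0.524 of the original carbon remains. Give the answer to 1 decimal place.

δ₀ = (0.0109787/0.0112400 − 1)×1000 = (0.976753 − 1)×1000 = -23.247 permil
α − 1 = ε/1000 = -0.0319
f^(α−1) = 0.524^(-0.0319) = 1.020830
δ_res = (-23.247 + 1000) × 1.020830 − 1000 = 997.098 − 1000 = -2.90 permil

-2.9 permil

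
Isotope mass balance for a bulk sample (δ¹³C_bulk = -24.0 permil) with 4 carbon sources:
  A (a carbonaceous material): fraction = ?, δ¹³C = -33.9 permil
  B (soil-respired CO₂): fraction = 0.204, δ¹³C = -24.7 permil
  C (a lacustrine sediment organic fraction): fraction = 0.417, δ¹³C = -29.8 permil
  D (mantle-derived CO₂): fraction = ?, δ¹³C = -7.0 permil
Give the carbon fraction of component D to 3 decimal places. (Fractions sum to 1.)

Let f_D and f_A be the unknown fractions; fractions sum to 1 so f_D + f_A = 0.379.
Mass balance: Σ fᵢ·δᵢ = δ_bulk ⇒ f_D·(-7.0) + f_A·(-33.9) = -24.0 − (-17.465) = -6.535
Substitute f_A = 0.379 − f_D:
f_D·(-7.0 − -33.9) = -6.535 − 0.379×(-33.9) = 6.313
f_D = 6.313 / 26.9 = 0.2347

0.235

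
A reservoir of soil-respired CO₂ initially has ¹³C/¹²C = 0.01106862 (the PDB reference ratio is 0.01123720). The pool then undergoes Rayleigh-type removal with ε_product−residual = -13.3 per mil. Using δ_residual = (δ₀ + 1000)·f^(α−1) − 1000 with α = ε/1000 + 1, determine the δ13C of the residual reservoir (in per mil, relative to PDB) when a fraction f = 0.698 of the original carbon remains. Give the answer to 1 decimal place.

δ₀ = (0.01106862/0.01123720 − 1)×1000 = (0.984998 − 1)×1000 = -15.002 per mil
α − 1 = ε/1000 = -0.0133
f^(α−1) = 0.698^(-0.0133) = 1.004793
δ_res = (-15.002 + 1000) × 1.004793 − 1000 = 989.719 − 1000 = -10.28 per mil

-10.3 per mil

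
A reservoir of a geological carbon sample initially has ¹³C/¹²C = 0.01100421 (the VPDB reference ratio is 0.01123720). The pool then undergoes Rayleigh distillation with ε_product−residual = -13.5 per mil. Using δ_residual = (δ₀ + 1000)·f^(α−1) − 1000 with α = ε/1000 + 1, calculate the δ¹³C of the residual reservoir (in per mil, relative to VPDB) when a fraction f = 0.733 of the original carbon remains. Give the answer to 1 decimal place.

-16.6 per mil

δ₀ = (0.01100421/0.01123720 − 1)×1000 = (0.979266 − 1)×1000 = -20.734 per mil
α − 1 = ε/1000 = -0.0135
f^(α−1) = 0.733^(-0.0135) = 1.004202
δ_res = (-20.734 + 1000) × 1.004202 − 1000 = 983.381 − 1000 = -16.62 per mil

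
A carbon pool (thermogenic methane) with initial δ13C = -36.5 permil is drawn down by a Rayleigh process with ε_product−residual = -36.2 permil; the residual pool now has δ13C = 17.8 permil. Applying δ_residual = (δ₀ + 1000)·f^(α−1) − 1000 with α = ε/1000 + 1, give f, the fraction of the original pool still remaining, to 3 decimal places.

α − 1 = ε/1000 = -0.0362
(δ_res + 1000)/(δ₀ + 1000) = (17.8 + 1000)/(-36.5 + 1000) = 1017.8/963.5 = 1.056357
f = 1.056357^(1/-0.0362) = exp(ln(1.056357)/-0.0362) = exp(0.05483/-0.0362)
f = exp(-1.5145) = 0.2199

0.220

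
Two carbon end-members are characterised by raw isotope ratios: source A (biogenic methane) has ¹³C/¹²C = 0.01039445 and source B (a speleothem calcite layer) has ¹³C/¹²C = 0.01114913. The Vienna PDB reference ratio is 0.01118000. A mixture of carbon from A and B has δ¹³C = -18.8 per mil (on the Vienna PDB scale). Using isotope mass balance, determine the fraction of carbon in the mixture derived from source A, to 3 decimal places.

0.238

δ_A = (0.01039445/0.01118000 − 1)×1000 = (0.929736 − 1)×1000 = -70.264 per mil
δ_B = (0.01114913/0.01118000 − 1)×1000 = (0.997239 − 1)×1000 = -2.761 per mil
f_A = (δ_mix − δ_B)/(δ_A − δ_B) = (-18.8 − (-2.761))/(-70.264 − (-2.761))
f_A = -16.039 / -67.503 = 0.2376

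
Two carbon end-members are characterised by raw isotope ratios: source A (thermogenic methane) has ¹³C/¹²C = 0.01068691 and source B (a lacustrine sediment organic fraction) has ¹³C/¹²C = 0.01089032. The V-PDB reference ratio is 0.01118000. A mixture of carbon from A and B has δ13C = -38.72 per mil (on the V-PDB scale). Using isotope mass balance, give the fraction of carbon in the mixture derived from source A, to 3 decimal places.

δ_A = (0.01068691/0.01118000 − 1)×1000 = (0.955895 − 1)×1000 = -44.105 per mil
δ_B = (0.01089032/0.01118000 − 1)×1000 = (0.974089 − 1)×1000 = -25.911 per mil
f_A = (δ_mix − δ_B)/(δ_A − δ_B) = (-38.72 − (-25.911))/(-44.105 − (-25.911))
f_A = -12.809 / -18.194 = 0.7040

0.704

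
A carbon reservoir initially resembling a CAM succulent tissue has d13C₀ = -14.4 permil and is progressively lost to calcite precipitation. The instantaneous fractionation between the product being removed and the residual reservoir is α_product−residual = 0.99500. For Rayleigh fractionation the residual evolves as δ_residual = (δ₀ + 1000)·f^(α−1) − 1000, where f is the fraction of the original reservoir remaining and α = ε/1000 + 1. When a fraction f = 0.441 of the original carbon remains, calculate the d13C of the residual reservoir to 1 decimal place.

-10.4 permil

Rayleigh residual: δ_res = (δ₀ + 1000)·f^(α−1) − 1000
α − 1 = -0.00500
f^(α−1) = 0.441^(-0.00500) = 1.004102
δ_res = (-14.4 + 1000) × 1.004102 − 1000 = 989.643 − 1000 = -10.36 permil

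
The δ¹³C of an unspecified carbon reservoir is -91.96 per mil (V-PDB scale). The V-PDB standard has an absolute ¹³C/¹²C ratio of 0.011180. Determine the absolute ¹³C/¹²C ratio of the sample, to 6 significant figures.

R_sample = R_standard × (δ¹³C/1000 + 1)
R_sample = 0.011180 × (-91.96/1000 + 1) = 0.011180 × 0.908040
R_sample = 0.0101519

0.0101519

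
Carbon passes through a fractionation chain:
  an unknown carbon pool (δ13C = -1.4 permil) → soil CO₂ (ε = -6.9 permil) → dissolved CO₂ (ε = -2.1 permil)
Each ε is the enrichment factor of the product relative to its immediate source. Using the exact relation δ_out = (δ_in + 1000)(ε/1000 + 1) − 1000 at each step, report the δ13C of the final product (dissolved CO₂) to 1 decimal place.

step 1: δ = (-1.40 + 1000)·(-6.9/1000 + 1) − 1000 = -8.29 permil
step 2: δ = (-8.29 + 1000)·(-2.1/1000 + 1) − 1000 = -10.37 permil

-10.4 permil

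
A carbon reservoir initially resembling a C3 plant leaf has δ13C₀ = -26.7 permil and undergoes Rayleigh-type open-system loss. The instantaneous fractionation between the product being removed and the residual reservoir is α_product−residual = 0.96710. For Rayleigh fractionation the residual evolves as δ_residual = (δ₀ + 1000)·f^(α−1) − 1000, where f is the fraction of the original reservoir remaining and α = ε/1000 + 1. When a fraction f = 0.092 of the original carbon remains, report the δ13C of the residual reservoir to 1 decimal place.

Rayleigh residual: δ_res = (δ₀ + 1000)·f^(α−1) − 1000
α − 1 = -0.03290
f^(α−1) = 0.092^(-0.03290) = 1.081662
δ_res = (-26.7 + 1000) × 1.081662 − 1000 = 1052.781 − 1000 = 52.78 permil

52.8 permil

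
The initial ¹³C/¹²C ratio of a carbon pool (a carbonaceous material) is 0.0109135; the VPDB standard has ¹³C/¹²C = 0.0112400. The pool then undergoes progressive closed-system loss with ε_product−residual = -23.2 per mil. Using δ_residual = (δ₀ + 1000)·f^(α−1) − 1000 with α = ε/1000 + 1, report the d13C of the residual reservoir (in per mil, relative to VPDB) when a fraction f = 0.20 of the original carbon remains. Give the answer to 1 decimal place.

7.9 per mil

δ₀ = (0.0109135/0.0112400 − 1)×1000 = (0.970952 − 1)×1000 = -29.048 per mil
α − 1 = ε/1000 = -0.0232
f^(α−1) = 0.20^(-0.0232) = 1.038045
δ_res = (-29.048 + 1000) × 1.038045 − 1000 = 1007.892 − 1000 = 7.89 per mil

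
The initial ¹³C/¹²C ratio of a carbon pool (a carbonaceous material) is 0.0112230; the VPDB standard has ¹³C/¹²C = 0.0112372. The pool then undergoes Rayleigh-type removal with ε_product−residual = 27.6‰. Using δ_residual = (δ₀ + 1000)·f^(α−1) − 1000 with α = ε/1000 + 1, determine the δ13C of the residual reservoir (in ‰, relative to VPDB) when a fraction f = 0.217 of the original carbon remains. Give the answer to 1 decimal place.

δ₀ = (0.0112230/0.0112372 − 1)×1000 = (0.998736 − 1)×1000 = -1.264‰
α − 1 = ε/1000 = 0.0276
f^(α−1) = 0.217^(0.0276) = 0.958708
δ_res = (-1.264 + 1000) × 0.958708 − 1000 = 957.496 − 1000 = -42.50‰

-42.5‰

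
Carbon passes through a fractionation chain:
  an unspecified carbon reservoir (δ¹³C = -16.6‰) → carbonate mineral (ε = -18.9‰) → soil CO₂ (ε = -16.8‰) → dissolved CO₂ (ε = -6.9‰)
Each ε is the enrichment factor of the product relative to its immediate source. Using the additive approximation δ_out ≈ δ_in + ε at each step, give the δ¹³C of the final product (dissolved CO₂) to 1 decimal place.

step 1: δ ≈ -16.6 + (-18.9) = -35.5‰
step 2: δ ≈ -35.5 + (-16.8) = -52.3‰
step 3: δ ≈ -52.3 + (-6.9) = -59.2‰

-59.2‰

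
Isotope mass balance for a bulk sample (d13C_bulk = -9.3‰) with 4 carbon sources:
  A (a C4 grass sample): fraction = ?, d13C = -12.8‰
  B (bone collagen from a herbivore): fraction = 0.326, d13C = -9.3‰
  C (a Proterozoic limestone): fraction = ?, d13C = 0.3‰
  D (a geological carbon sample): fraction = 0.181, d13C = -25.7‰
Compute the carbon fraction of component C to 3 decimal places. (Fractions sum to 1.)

Let f_C and f_A be the unknown fractions; fractions sum to 1 so f_C + f_A = 0.493.
Mass balance: Σ fᵢ·δᵢ = δ_bulk ⇒ f_C·(0.3) + f_A·(-12.8) = -9.3 − (-7.684) = -1.617
Substitute f_A = 0.493 − f_C:
f_C·(0.3 − -12.8) = -1.617 − 0.493×(-12.8) = 4.694
f_C = 4.694 / 13.1 = 0.3583

0.358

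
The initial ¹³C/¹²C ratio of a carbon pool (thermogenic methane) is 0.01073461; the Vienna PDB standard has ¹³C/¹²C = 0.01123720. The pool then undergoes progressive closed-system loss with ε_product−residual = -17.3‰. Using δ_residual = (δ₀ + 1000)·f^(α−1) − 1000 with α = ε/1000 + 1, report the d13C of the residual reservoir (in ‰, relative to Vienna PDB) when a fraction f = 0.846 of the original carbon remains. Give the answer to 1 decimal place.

-42.0‰

δ₀ = (0.01073461/0.01123720 − 1)×1000 = (0.955274 − 1)×1000 = -44.726‰
α − 1 = ε/1000 = -0.0173
f^(α−1) = 0.846^(-0.0173) = 1.002897
δ_res = (-44.726 + 1000) × 1.002897 − 1000 = 958.042 − 1000 = -41.96‰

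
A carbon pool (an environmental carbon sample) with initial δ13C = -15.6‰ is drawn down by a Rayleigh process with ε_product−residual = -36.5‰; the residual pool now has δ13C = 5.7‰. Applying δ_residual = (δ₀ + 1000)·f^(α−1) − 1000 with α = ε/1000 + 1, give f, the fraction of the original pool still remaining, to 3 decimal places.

0.556

α − 1 = ε/1000 = -0.0365
(δ_res + 1000)/(δ₀ + 1000) = (5.7 + 1000)/(-15.6 + 1000) = 1005.7/984.4 = 1.021638
f = 1.021638^(1/-0.0365) = exp(ln(1.021638)/-0.0365) = exp(0.02141/-0.0365)
f = exp(-0.5865) = 0.5563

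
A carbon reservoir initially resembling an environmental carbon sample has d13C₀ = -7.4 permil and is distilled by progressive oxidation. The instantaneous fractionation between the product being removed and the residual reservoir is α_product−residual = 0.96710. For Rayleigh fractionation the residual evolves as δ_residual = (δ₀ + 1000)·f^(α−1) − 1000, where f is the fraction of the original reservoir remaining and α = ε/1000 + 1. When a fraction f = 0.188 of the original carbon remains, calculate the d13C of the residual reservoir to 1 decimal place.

Rayleigh residual: δ_res = (δ₀ + 1000)·f^(α−1) − 1000
α − 1 = -0.03290
f^(α−1) = 0.188^(-0.03290) = 1.056526
δ_res = (-7.4 + 1000) × 1.056526 − 1000 = 1048.708 − 1000 = 48.71 permil

48.7 permil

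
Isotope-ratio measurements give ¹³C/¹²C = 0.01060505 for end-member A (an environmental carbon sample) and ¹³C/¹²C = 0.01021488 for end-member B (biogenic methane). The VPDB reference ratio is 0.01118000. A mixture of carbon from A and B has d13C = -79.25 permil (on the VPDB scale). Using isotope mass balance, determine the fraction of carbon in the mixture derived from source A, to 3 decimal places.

0.203

δ_A = (0.01060505/0.01118000 − 1)×1000 = (0.948573 − 1)×1000 = -51.427 permil
δ_B = (0.01021488/0.01118000 − 1)×1000 = (0.913674 − 1)×1000 = -86.326 permil
f_A = (δ_mix − δ_B)/(δ_A − δ_B) = (-79.25 − (-86.326))/(-51.427 − (-86.326))
f_A = 7.076 / 34.899 = 0.2027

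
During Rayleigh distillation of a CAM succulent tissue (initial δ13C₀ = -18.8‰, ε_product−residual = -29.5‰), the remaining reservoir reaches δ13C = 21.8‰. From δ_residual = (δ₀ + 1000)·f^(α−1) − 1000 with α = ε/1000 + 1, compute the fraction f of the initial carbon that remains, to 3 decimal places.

α − 1 = ε/1000 = -0.0295
(δ_res + 1000)/(δ₀ + 1000) = (21.8 + 1000)/(-18.8 + 1000) = 1021.8/981.2 = 1.041378
f = 1.041378^(1/-0.0295) = exp(ln(1.041378)/-0.0295) = exp(0.04054/-0.0295)
f = exp(-1.3744) = 0.2530

0.253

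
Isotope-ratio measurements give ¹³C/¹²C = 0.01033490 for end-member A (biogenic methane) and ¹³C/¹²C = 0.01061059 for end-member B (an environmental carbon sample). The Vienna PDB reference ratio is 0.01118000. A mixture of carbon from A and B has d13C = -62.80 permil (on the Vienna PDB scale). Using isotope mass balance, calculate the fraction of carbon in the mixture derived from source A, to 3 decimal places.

0.481

δ_A = (0.01033490/0.01118000 − 1)×1000 = (0.924410 − 1)×1000 = -75.590 permil
δ_B = (0.01061059/0.01118000 − 1)×1000 = (0.949069 − 1)×1000 = -50.931 permil
f_A = (δ_mix − δ_B)/(δ_A − δ_B) = (-62.80 − (-50.931))/(-75.590 − (-50.931))
f_A = -11.869 / -24.659 = 0.4813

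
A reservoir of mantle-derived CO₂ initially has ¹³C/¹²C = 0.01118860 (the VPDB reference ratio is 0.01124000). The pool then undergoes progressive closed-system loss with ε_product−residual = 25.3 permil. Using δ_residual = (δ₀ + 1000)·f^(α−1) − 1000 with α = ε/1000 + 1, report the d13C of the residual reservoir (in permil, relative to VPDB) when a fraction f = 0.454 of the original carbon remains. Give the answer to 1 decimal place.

-24.3 permil

δ₀ = (0.01118860/0.01124000 − 1)×1000 = (0.995427 − 1)×1000 = -4.573 permil
α − 1 = ε/1000 = 0.0253
f^(α−1) = 0.454^(0.0253) = 0.980220
δ_res = (-4.573 + 1000) × 0.980220 − 1000 = 975.737 − 1000 = -24.26 permil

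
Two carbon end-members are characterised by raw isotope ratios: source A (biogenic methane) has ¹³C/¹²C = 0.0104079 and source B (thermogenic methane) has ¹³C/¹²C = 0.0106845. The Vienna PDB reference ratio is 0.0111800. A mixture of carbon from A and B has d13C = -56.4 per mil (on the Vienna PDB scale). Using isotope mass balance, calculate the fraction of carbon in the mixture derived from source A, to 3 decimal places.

0.488

δ_A = (0.0104079/0.0111800 − 1)×1000 = (0.930939 − 1)×1000 = -69.061 per mil
δ_B = (0.0106845/0.0111800 − 1)×1000 = (0.955680 − 1)×1000 = -44.320 per mil
f_A = (δ_mix − δ_B)/(δ_A − δ_B) = (-56.4 − (-44.320))/(-69.061 − (-44.320))
f_A = -12.080 / -24.741 = 0.4883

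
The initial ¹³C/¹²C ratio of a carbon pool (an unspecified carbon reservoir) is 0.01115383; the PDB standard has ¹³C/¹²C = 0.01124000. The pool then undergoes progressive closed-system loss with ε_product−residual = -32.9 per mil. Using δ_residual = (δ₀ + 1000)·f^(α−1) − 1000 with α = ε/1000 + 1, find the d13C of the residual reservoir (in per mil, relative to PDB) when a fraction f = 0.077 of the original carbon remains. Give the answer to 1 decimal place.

79.7 per mil

δ₀ = (0.01115383/0.01124000 − 1)×1000 = (0.992334 − 1)×1000 = -7.666 per mil
α − 1 = ε/1000 = -0.0329
f^(α−1) = 0.077^(-0.0329) = 1.088014
δ_res = (-7.666 + 1000) × 1.088014 − 1000 = 1079.673 − 1000 = 79.67 per mil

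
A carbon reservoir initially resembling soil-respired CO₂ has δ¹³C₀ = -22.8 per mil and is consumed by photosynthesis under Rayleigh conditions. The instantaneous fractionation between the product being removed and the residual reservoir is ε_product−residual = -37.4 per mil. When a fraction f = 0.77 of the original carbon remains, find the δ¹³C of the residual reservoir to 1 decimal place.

Rayleigh residual: δ_res = (δ₀ + 1000)·f^(α−1) − 1000
α = ε/1000 + 1 = 0.96260, so α − 1 = -0.03740
f^(α−1) = 0.77^(-0.03740) = 1.009823
δ_res = (-22.8 + 1000) × 1.009823 − 1000 = 986.799 − 1000 = -13.20 per mil

-13.2 per mil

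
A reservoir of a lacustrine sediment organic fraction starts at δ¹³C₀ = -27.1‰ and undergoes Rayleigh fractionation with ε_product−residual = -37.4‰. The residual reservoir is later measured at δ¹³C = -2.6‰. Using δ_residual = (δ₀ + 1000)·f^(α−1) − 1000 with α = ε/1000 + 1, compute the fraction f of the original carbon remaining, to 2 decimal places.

0.51

α − 1 = ε/1000 = -0.0374
(δ_res + 1000)/(δ₀ + 1000) = (-2.6 + 1000)/(-27.1 + 1000) = 997.4/972.9 = 1.025182
f = 1.025182^(1/-0.0374) = exp(ln(1.025182)/-0.0374) = exp(0.02487/-0.0374)
f = exp(-0.6650) = 0.5143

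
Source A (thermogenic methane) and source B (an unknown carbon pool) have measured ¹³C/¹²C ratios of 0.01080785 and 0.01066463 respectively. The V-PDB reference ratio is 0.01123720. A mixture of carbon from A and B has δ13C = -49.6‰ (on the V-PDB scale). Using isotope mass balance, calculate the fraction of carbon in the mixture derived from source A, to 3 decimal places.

0.106

δ_A = (0.01080785/0.01123720 − 1)×1000 = (0.961792 − 1)×1000 = -38.208‰
δ_B = (0.01066463/0.01123720 − 1)×1000 = (0.949047 − 1)×1000 = -50.953‰
f_A = (δ_mix − δ_B)/(δ_A − δ_B) = (-49.6 − (-50.953))/(-38.208 − (-50.953))
f_A = 1.353 / 12.745 = 0.1062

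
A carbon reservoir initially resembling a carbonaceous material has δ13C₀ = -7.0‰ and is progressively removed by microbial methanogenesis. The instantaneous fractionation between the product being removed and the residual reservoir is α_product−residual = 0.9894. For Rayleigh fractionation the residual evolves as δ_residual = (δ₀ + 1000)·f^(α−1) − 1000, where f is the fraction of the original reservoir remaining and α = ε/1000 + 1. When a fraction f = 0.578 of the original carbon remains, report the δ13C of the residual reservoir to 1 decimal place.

Rayleigh residual: δ_res = (δ₀ + 1000)·f^(α−1) − 1000
α − 1 = -0.01060
f^(α−1) = 0.578^(-0.01060) = 1.005828
δ_res = (-7.0 + 1000) × 1.005828 − 1000 = 998.787 − 1000 = -1.21‰

-1.2‰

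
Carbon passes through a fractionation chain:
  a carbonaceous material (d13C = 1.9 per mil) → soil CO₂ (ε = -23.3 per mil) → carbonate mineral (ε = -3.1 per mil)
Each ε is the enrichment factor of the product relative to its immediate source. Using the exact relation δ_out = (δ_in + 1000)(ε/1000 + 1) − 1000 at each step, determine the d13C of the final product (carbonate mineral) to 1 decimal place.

-24.5 per mil

step 1: δ = (1.90 + 1000)·(-23.3/1000 + 1) − 1000 = -21.44 per mil
step 2: δ = (-21.44 + 1000)·(-3.1/1000 + 1) − 1000 = -24.48 per mil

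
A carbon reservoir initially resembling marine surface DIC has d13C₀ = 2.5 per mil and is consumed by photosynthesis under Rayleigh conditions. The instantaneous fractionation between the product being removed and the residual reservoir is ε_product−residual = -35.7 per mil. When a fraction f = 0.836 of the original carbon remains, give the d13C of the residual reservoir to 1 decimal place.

8.9 per mil

Rayleigh residual: δ_res = (δ₀ + 1000)·f^(α−1) − 1000
α = ε/1000 + 1 = 0.96430, so α − 1 = -0.03570
f^(α−1) = 0.836^(-0.03570) = 1.006415
δ_res = (2.5 + 1000) × 1.006415 − 1000 = 1008.931 − 1000 = 8.93 per mil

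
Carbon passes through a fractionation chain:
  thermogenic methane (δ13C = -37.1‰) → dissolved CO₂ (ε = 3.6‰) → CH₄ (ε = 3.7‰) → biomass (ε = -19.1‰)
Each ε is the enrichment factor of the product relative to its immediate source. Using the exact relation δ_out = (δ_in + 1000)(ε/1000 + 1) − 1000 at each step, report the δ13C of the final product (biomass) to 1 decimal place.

-48.6‰

step 1: δ = (-37.10 + 1000)·(3.6/1000 + 1) − 1000 = -33.63‰
step 2: δ = (-33.63 + 1000)·(3.7/1000 + 1) − 1000 = -30.06‰
step 3: δ = (-30.06 + 1000)·(-19.1/1000 + 1) − 1000 = -48.58‰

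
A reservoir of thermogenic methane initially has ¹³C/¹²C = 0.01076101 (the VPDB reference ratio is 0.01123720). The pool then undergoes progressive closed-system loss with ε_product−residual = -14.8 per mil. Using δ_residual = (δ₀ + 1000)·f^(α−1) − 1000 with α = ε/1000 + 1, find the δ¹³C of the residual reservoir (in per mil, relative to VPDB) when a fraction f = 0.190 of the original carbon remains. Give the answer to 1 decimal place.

δ₀ = (0.01076101/0.01123720 − 1)×1000 = (0.957624 − 1)×1000 = -42.376 per mil
α − 1 = ε/1000 = -0.0148
f^(α−1) = 0.190^(-0.0148) = 1.024883
δ_res = (-42.376 + 1000) × 1.024883 − 1000 = 981.453 − 1000 = -18.55 per mil

-18.5 per mil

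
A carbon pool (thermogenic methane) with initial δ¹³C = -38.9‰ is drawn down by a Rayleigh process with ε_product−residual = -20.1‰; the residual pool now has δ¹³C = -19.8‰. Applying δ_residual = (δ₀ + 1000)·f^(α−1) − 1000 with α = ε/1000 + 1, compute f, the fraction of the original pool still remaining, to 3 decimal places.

0.376

α − 1 = ε/1000 = -0.0201
(δ_res + 1000)/(δ₀ + 1000) = (-19.8 + 1000)/(-38.9 + 1000) = 980.2/961.1 = 1.019873
f = 1.019873^(1/-0.0201) = exp(ln(1.019873)/-0.0201) = exp(0.01968/-0.0201)
f = exp(-0.9790) = 0.3757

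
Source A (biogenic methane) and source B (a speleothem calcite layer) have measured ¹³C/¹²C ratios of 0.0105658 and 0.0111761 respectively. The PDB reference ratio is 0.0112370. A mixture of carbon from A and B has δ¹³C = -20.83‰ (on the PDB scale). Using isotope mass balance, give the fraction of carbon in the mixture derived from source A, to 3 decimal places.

0.284

δ_A = (0.0105658/0.0112370 − 1)×1000 = (0.940269 − 1)×1000 = -59.731‰
δ_B = (0.0111761/0.0112370 − 1)×1000 = (0.994580 − 1)×1000 = -5.420‰
f_A = (δ_mix − δ_B)/(δ_A − δ_B) = (-20.83 − (-5.420))/(-59.731 − (-5.420))
f_A = -15.410 / -54.312 = 0.2837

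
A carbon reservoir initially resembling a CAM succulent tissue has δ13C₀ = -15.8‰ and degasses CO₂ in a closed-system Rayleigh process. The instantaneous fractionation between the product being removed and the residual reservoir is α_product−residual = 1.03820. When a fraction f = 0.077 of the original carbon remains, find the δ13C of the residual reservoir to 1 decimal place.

-107.6‰

Rayleigh residual: δ_res = (δ₀ + 1000)·f^(α−1) − 1000
α − 1 = 0.03820
f^(α−1) = 0.077^(0.03820) = 0.906701
δ_res = (-15.8 + 1000) × 0.906701 − 1000 = 892.375 − 1000 = -107.63‰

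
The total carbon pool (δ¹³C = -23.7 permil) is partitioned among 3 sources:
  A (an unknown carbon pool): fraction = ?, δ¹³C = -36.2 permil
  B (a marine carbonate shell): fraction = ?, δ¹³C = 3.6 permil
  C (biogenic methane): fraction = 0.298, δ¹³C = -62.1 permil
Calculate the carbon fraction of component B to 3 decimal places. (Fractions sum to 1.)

Let f_B and f_A be the unknown fractions; fractions sum to 1 so f_B + f_A = 0.702.
Mass balance: Σ fᵢ·δᵢ = δ_bulk ⇒ f_B·(3.6) + f_A·(-36.2) = -23.7 − (-18.506) = -5.194
Substitute f_A = 0.702 − f_B:
f_B·(3.6 − -36.2) = -5.194 − 0.702×(-36.2) = 20.218
f_B = 20.218 / 39.8 = 0.5080

0.508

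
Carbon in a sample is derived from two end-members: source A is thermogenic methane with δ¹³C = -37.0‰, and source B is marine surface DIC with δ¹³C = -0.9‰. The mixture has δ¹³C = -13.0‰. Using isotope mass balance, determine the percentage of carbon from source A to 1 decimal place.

δ_mix = f_A·δ_A + (1 − f_A)·δ_B  ⇒  f_A = (δ_mix − δ_B)/(δ_A − δ_B)
f_A = (-13.0 − (-0.9)) / (-37.0 − (-0.9))
f_A = -12.1 / -36.1 = 0.3352

33.5%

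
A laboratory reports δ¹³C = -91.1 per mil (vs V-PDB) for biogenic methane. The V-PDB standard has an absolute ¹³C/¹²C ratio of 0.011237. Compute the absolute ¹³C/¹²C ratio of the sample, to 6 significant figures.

R_sample = R_standard × (δ¹³C/1000 + 1)
R_sample = 0.011237 × (-91.1/1000 + 1) = 0.011237 × 0.908900
R_sample = 0.0102133

0.0102133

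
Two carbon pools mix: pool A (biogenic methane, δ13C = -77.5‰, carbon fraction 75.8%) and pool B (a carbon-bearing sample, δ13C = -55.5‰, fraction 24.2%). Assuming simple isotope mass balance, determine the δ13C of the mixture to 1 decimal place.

δ_mix = f_A·δ_A + f_B·δ_B
δ_mix = 0.758 × (-77.5) + 0.242 × (-55.5)
δ_mix = -58.74 + -13.43 = -72.18‰

-72.2‰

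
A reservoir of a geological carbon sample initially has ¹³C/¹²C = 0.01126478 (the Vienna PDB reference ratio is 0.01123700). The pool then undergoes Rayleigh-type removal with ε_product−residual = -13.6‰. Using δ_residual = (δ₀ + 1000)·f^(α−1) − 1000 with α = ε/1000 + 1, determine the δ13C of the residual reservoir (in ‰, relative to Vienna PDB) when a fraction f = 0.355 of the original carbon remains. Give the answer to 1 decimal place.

16.7‰

δ₀ = (0.01126478/0.01123700 − 1)×1000 = (1.002472 − 1)×1000 = 2.472‰
α − 1 = ε/1000 = -0.0136
f^(α−1) = 0.355^(-0.0136) = 1.014184
δ_res = (2.472 + 1000) × 1.014184 − 1000 = 1016.692 − 1000 = 16.69‰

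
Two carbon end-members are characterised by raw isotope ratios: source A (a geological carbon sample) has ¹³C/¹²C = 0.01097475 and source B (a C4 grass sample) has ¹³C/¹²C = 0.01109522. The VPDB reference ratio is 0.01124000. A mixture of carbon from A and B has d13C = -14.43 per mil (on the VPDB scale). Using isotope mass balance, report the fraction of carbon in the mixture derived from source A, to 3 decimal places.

0.145

δ_A = (0.01097475/0.01124000 − 1)×1000 = (0.976401 − 1)×1000 = -23.599 per mil
δ_B = (0.01109522/0.01124000 − 1)×1000 = (0.987119 − 1)×1000 = -12.881 per mil
f_A = (δ_mix − δ_B)/(δ_A − δ_B) = (-14.43 − (-12.881))/(-23.599 − (-12.881))
f_A = -1.549 / -10.718 = 0.1445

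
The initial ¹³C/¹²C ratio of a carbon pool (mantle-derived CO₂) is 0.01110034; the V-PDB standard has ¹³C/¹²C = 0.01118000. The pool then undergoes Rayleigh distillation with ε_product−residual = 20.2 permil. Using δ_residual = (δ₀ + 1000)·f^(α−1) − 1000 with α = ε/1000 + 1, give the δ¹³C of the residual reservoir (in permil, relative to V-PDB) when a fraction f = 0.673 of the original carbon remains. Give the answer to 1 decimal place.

δ₀ = (0.01110034/0.01118000 − 1)×1000 = (0.992875 − 1)×1000 = -7.125 permil
α − 1 = ε/1000 = 0.0202
f^(α−1) = 0.673^(0.0202) = 0.992033
δ_res = (-7.125 + 1000) × 0.992033 − 1000 = 984.964 − 1000 = -15.04 permil

-15.0 permil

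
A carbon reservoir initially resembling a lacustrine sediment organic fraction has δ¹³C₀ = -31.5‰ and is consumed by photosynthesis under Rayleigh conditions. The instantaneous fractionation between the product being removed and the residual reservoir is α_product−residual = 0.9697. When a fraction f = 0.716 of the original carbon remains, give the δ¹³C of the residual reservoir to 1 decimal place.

Rayleigh residual: δ_res = (δ₀ + 1000)·f^(α−1) − 1000
α − 1 = -0.03030
f^(α−1) = 0.716^(-0.03030) = 1.010174
δ_res = (-31.5 + 1000) × 1.010174 − 1000 = 978.353 − 1000 = -21.65‰

-21.6‰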